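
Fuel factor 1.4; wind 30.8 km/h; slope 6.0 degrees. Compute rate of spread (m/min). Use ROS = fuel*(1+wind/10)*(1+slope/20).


Formula: ROS = fuel * (1 + wind/10) * (1 + slope/20)
Wind factor = 1 + 30.8/10 = 4.08
Slope factor = 1 + 6.0/20 = 1.3
ROS = 1.4 * 4.08 * 1.3 = 7.43 m/min

7.43


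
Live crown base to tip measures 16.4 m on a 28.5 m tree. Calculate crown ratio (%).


Formula: Crown Ratio = (Crown Length / Total Height) * 100
CR = (16.4 m / 28.5 m) * 100
CR = 0.5754 * 100 = 57.5%

57.5


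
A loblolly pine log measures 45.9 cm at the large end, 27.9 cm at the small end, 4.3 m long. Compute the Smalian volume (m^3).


Smalian: V = (A1 + A2)/2 * L,  A = pi*(D/200)^2
A1 = pi*(45.9/200)^2 = 0.165468 m^2
A2 = pi*(27.9/200)^2 = 0.061136 m^2
V = (0.165468+0.061136)/2*4.3 = 0.4872 m^3

0.4872


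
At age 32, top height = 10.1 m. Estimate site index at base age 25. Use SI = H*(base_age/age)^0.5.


Formula: SI = H_dom * (base_age / age)^0.5
Age ratio = 25 / 32 = 0.78125
sqrt(age_ratio) = 0.88388
SI = 10.1 * 0.88388 = 8.9 m

8.9


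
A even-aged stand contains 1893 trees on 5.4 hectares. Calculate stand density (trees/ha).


Formula: Stand Density = N_trees / Area_ha
Density = 1893 trees / 5.4 ha
Density = 351 trees/ha

351


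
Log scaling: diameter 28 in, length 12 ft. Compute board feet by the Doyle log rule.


Doyle: BF = (D - 4)^2 * L / 16
Adjusted diameter = 28 - 4 = 24 in
(D-4)^2 = 24^2 = 576
BF = 576 * 12 / 16 = 432 BF

432


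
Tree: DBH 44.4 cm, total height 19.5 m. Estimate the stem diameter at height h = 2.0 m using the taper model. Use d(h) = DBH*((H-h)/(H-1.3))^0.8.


Taper: d(h) = DBH * ((H - h) / (H - 1.3))^0.8
Numerator = H - h = 19.5 - 2.0 = 17.5 m
Denominator = H - 1.3 = 19.5 - 1.3 = 18.2 m
Ratio = 17.5 / 18.2 = 0.96154
d = 44.4 * 0.96154^0.8 = 43.0 cm

43.0


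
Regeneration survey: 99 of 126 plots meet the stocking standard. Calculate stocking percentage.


Formula: Stocking % = stocked plots / total plots * 100
Stocking = 99 / 126 * 100
Stocking = 0.7857 * 100 = 78.6%

78.6


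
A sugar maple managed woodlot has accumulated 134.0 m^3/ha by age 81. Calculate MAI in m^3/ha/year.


Formula: MAI = Total Volume / Stand Age
MAI = 134.0 m^3/ha / 81 years
MAI = 1.65 m^3/ha/year

1.65


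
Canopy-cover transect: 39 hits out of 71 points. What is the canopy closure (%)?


Formula: Canopy closure = covered points / total points * 100
Closure = 39 / 71 * 100
Closure = 0.5493 * 100 = 54.9%

54.9


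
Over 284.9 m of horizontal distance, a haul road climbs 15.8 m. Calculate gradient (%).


Formula: Gradient = rise / run * 100
Gradient = 15.8 / 284.9 * 100 = 5.5%

5.5


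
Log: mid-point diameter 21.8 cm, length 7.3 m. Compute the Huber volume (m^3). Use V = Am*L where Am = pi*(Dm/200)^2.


Huber: V = Am * L,  Am = pi*(Dm/200)^2
Am = pi*(21.8/200)^2 = 0.037325 m^2
V = 0.037325*7.3 = 0.2725 m^3

0.2725


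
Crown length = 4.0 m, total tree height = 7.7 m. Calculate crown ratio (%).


Formula: Crown Ratio = (Crown Length / Total Height) * 100
CR = (4.0 m / 7.7 m) * 100
CR = 0.5195 * 100 = 51.9%

51.9


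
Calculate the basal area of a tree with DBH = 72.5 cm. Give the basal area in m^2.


Formula: BA = pi * (DBH/2)^2 / 10000  (cm^2 to m^2)
Radius = DBH/2 = 72.5/2 = 36.25 cm
BA = pi * 36.25^2 / 10000
   = 4128.2491 cm^2 / 10000
   = 0.4128 m^2

0.4128


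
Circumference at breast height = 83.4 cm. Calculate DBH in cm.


Formula: DBH = C / pi
DBH = 83.4 / pi
pi = 3.14159...
DBH = 26.5 cm

26.5


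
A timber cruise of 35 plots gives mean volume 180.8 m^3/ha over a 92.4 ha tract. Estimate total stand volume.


Formula: Total Volume = Mean Volume per ha * Total Area
Total Volume = 180.8 m^3/ha * 92.4 ha
Total Volume = 16706 m^3

16706


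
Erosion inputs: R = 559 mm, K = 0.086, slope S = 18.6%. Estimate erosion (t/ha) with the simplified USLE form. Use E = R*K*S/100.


Formula: E = R * K * S / 100  (simplified USLE)
R * K = 559 * 0.086 = 48.074
E = 48.074 * 18.6 / 100 = 8.94 t/ha

8.94


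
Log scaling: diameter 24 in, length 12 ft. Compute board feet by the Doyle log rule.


Doyle: BF = (D - 4)^2 * L / 16
Adjusted diameter = 24 - 4 = 20 in
(D-4)^2 = 20^2 = 400
BF = 400 * 12 / 16 = 300 BF

300


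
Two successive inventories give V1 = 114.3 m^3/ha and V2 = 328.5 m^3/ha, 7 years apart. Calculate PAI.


Formula: PAI = (V_T2 - V_T1) / (T2 - T1)
Volume increment = 328.5 - 114.3 = 214.2 m^3/ha
PAI = 214.2 / 7 = 30.6 m^3/ha/year

30.6


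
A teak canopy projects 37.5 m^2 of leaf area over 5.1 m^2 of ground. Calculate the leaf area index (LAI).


Formula: LAI = total leaf area / ground area  (dimensionless)
LAI = 37.5 m^2 / 5.1 m^2
LAI = 7.35

7.35


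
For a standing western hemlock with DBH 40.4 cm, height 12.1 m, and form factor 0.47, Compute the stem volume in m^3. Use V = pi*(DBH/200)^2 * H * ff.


Formula: V = pi * (DBH/200)^2 * H * ff
Radius = DBH/200 = 40.4/200 = 0.202 m
Radius^2 = 0.202^2 = 0.040804 m^2
V = pi * 0.040804 * 12.1 * 0.47
V = 0.729 m^3

0.729


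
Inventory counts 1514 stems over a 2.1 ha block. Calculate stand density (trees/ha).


Formula: Stand Density = N_trees / Area_ha
Density = 1514 trees / 2.1 ha
Density = 721 trees/ha

721


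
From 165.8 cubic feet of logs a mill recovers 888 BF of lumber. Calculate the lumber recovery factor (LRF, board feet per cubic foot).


Formula: LRF = Lumber Output (BF) / Log Input (ft^3)
LRF = 888 BF / 165.8 ft^3
LRF = 5.36 BF/ft^3

5.36


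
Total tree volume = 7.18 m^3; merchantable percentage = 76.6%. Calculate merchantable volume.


Formula: MV = V_total * (merchantable_pct / 100)
Merchantable fraction = 76.6% / 100 = 0.766
MV = 7.18 m^3 * 0.766 = 5.5 m^3

5.5


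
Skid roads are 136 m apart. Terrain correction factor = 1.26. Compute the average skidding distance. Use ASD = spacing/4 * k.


Formula: ASD = (spacing / 4) * correction
Uncorrected distance = spacing / 4 = 136 / 4 = 34 m
ASD = 34 * 1.26 = 43 m

43


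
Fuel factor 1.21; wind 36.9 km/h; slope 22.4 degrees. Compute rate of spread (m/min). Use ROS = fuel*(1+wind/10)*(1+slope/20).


Formula: ROS = fuel * (1 + wind/10) * (1 + slope/20)
Wind factor = 1 + 36.9/10 = 4.69
Slope factor = 1 + 22.4/20 = 2.12
ROS = 1.21 * 4.69 * 2.12 = 12.03 m/min

12.03


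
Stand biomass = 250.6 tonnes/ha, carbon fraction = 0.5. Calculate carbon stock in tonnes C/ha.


Formula: Carbon Stock = Biomass * Carbon Fraction
C = 250.6 t/ha * 0.5
C = 125.3 t C/ha

125.3


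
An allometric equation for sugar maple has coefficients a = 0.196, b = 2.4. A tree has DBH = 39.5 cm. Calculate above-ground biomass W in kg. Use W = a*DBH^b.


Formula: W = a * DBH^b  (allometric power law)
DBH^b = 39.5^2.4 = 6789.4255
W = 0.196 * 6789.4255 = 1330.7 kg

1330.7


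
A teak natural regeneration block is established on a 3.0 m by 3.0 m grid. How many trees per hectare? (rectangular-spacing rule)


Formula: TPH = 10000 m^2/ha / (spacing_x * spacing_y)
Area per tree = 3.0 m * 3.0 m = 9.0 m^2
TPH = 10000 / 9.0 = 1111 trees/ha

1111


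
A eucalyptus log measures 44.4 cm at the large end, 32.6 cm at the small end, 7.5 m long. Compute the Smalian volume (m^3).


Smalian: V = (A1 + A2)/2 * L,  A = pi*(D/200)^2
A1 = pi*(44.4/200)^2 = 0.15483 m^2
A2 = pi*(32.6/200)^2 = 0.083469 m^2
V = (0.15483+0.083469)/2*7.5 = 0.8936 m^3

0.8936


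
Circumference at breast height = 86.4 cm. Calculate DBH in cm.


Formula: DBH = C / pi
DBH = 86.4 / pi
pi = 3.14159...
DBH = 27.5 cm

27.5


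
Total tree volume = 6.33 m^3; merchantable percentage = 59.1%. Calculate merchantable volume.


Formula: MV = V_total * (merchantable_pct / 100)
Merchantable fraction = 59.1% / 100 = 0.591
MV = 6.33 m^3 * 0.591 = 3.741 m^3

3.741


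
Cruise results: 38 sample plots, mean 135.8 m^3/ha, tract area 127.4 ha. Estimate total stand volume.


Formula: Total Volume = Mean Volume per ha * Total Area
Total Volume = 135.8 m^3/ha * 127.4 ha
Total Volume = 17301 m^3

17301


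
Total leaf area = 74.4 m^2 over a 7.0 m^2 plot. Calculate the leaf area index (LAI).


Formula: LAI = total leaf area / ground area  (dimensionless)
LAI = 74.4 m^2 / 7.0 m^2
LAI = 10.63

10.63


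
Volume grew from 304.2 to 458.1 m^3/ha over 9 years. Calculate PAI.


Formula: PAI = (V_T2 - V_T1) / (T2 - T1)
Volume increment = 458.1 - 304.2 = 153.9 m^3/ha
PAI = 153.9 / 9 = 17.1 m^3/ha/year

17.1


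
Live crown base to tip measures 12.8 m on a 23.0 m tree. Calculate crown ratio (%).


Formula: Crown Ratio = (Crown Length / Total Height) * 100
CR = (12.8 m / 23.0 m) * 100
CR = 0.5565 * 100 = 55.7%

55.7


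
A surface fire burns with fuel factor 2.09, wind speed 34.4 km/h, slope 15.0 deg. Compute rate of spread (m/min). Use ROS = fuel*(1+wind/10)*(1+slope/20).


Formula: ROS = fuel * (1 + wind/10) * (1 + slope/20)
Wind factor = 1 + 34.4/10 = 4.44
Slope factor = 1 + 15.0/20 = 1.75
ROS = 2.09 * 4.44 * 1.75 = 16.24 m/min

16.24


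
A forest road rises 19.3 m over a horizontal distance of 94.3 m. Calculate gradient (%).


Formula: Gradient = rise / run * 100
Gradient = 19.3 / 94.3 * 100 = 20.5%

20.5


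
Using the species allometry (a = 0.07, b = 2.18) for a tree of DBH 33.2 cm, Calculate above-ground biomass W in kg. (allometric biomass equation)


Formula: W = a * DBH^b  (allometric power law)
DBH^b = 33.2^2.18 = 2070.5276
W = 0.07 * 2070.5276 = 144.9 kg

144.9


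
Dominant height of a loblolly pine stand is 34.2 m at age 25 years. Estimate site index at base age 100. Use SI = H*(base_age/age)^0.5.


Formula: SI = H_dom * (base_age / age)^0.5
Age ratio = 100 / 25 = 4.0
sqrt(age_ratio) = 2.0
SI = 34.2 * 2.0 = 68.4 m

68.4


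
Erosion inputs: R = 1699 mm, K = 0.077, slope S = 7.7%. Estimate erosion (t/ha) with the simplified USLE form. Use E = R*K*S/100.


Formula: E = R * K * S / 100  (simplified USLE)
R * K = 1699 * 0.077 = 130.823
E = 130.823 * 7.7 / 100 = 10.07 t/ha

10.07


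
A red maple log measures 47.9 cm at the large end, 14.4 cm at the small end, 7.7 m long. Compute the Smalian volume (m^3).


Smalian: V = (A1 + A2)/2 * L,  A = pi*(D/200)^2
A1 = pi*(47.9/200)^2 = 0.180203 m^2
A2 = pi*(14.4/200)^2 = 0.016286 m^2
V = (0.180203+0.016286)/2*7.7 = 0.7565 m^3

0.7565


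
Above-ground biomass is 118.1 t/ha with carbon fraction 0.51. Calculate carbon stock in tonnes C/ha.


Formula: Carbon Stock = Biomass * Carbon Fraction
C = 118.1 t/ha * 0.51
C = 60.2 t C/ha

60.2


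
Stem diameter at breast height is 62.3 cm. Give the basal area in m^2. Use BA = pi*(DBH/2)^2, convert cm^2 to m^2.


Formula: BA = pi * (DBH/2)^2 / 10000  (cm^2 to m^2)
Radius = DBH/2 = 62.3/2 = 31.15 cm
BA = pi * 31.15^2 / 10000
   = 3048.358 cm^2 / 10000
   = 0.3048 m^2

0.3048


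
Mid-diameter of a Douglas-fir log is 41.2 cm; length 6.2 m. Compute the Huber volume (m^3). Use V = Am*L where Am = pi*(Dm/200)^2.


Huber: V = Am * L,  Am = pi*(Dm/200)^2
Am = pi*(41.2/200)^2 = 0.133317 m^2
V = 0.133317*6.2 = 0.8266 m^3

0.8266


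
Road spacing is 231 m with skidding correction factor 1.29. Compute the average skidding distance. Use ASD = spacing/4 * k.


Formula: ASD = (spacing / 4) * correction
Uncorrected distance = spacing / 4 = 231 / 4 = 57.75 m
ASD = 57.75 * 1.29 = 74 m

74


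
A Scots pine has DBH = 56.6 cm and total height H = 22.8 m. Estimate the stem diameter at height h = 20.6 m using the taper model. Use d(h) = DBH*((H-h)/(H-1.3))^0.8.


Taper: d(h) = DBH * ((H - h) / (H - 1.3))^0.8
Numerator = H - h = 22.8 - 20.6 = 2.2 m
Denominator = H - 1.3 = 22.8 - 1.3 = 21.5 m
Ratio = 2.2 / 21.5 = 0.10233
d = 56.6 * 0.10233^0.8 = 9.1 cm

9.1


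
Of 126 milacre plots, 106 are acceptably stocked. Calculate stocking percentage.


Formula: Stocking % = stocked plots / total plots * 100
Stocking = 106 / 126 * 100
Stocking = 0.8413 * 100 = 84.1%

84.1


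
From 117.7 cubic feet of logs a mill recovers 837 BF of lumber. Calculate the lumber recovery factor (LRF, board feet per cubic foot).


Formula: LRF = Lumber Output (BF) / Log Input (ft^3)
LRF = 837 BF / 117.7 ft^3
LRF = 7.11 BF/ft^3

7.11


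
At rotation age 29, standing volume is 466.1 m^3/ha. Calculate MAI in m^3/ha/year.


Formula: MAI = Total Volume / Stand Age
MAI = 466.1 m^3/ha / 29 years
MAI = 16.07 m^3/ha/year

16.07


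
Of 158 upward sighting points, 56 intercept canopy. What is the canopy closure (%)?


Formula: Canopy closure = covered points / total points * 100
Closure = 56 / 158 * 100
Closure = 0.3544 * 100 = 35.4%

35.4


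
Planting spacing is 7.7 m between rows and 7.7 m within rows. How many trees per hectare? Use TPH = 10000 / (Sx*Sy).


Formula: TPH = 10000 m^2/ha / (spacing_x * spacing_y)
Area per tree = 7.7 m * 7.7 m = 59.29 m^2
TPH = 10000 / 59.29 = 169 trees/ha

169


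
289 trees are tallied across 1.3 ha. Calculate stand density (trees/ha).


Formula: Stand Density = N_trees / Area_ha
Density = 289 trees / 1.3 ha
Density = 222 trees/ha

222


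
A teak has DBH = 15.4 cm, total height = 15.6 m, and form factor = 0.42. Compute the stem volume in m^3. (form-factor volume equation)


Formula: V = pi * (DBH/200)^2 * H * ff
Radius = DBH/200 = 15.4/200 = 0.077 m
Radius^2 = 0.077^2 = 0.005929 m^2
V = pi * 0.005929 * 15.6 * 0.42
V = 0.122 m^3

0.122


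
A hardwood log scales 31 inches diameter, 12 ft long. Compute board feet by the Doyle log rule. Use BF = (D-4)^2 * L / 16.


Doyle: BF = (D - 4)^2 * L / 16
Adjusted diameter = 31 - 4 = 27 in
(D-4)^2 = 27^2 = 729
BF = 729 * 12 / 16 = 547 BF

547


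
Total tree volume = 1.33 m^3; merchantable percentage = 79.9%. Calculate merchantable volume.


Formula: MV = V_total * (merchantable_pct / 100)
Merchantable fraction = 79.9% / 100 = 0.799
MV = 1.33 m^3 * 0.799 = 1.063 m^3

1.063


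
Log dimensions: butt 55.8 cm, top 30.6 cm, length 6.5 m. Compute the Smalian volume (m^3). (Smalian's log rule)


Smalian: V = (A1 + A2)/2 * L,  A = pi*(D/200)^2
A1 = pi*(55.8/200)^2 = 0.244545 m^2
A2 = pi*(30.6/200)^2 = 0.073542 m^2
V = (0.244545+0.073542)/2*6.5 = 1.0338 m^3

1.0338


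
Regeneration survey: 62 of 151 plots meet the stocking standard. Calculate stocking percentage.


Formula: Stocking % = stocked plots / total plots * 100
Stocking = 62 / 151 * 100
Stocking = 0.4106 * 100 = 41.1%

41.1


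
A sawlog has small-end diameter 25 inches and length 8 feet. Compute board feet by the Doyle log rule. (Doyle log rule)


Doyle: BF = (D - 4)^2 * L / 16
Adjusted diameter = 25 - 4 = 21 in
(D-4)^2 = 21^2 = 441
BF = 441 * 8 / 16 = 221 BF

221


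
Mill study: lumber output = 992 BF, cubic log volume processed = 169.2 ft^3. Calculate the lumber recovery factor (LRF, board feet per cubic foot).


Formula: LRF = Lumber Output (BF) / Log Input (ft^3)
LRF = 992 BF / 169.2 ft^3
LRF = 5.86 BF/ft^3

5.86


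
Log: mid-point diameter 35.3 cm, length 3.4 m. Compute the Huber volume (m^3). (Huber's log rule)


Huber: V = Am * L,  Am = pi*(Dm/200)^2
Am = pi*(35.3/200)^2 = 0.097868 m^2
V = 0.097868*3.4 = 0.3328 m^3

0.3328


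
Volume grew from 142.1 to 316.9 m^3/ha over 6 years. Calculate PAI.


Formula: PAI = (V_T2 - V_T1) / (T2 - T1)
Volume increment = 316.9 - 142.1 = 174.8 m^3/ha
PAI = 174.8 / 6 = 29.13 m^3/ha/year

29.13


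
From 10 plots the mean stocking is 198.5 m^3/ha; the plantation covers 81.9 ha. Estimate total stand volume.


Formula: Total Volume = Mean Volume per ha * Total Area
Total Volume = 198.5 m^3/ha * 81.9 ha
Total Volume = 16257 m^3

16257


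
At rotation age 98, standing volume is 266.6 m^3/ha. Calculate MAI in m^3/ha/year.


Formula: MAI = Total Volume / Stand Age
MAI = 266.6 m^3/ha / 98 years
MAI = 2.72 m^3/ha/year

2.72


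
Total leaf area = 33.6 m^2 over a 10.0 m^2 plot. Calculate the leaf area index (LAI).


Formula: LAI = total leaf area / ground area  (dimensionless)
LAI = 33.6 m^2 / 10.0 m^2
LAI = 3.36

3.36


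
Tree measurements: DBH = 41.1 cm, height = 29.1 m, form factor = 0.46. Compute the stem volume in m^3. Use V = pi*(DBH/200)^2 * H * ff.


Formula: V = pi * (DBH/200)^2 * H * ff
Radius = DBH/200 = 41.1/200 = 0.2055 m
Radius^2 = 0.2055^2 = 0.04223025 m^2
V = pi * 0.04223025 * 29.1 * 0.46
V = 1.776 m^3

1.776


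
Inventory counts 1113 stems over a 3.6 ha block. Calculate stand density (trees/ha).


Formula: Stand Density = N_trees / Area_ha
Density = 1113 trees / 3.6 ha
Density = 309 trees/ha

309


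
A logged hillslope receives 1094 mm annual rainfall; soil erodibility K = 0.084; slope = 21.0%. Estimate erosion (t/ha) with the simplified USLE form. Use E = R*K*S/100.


Formula: E = R * K * S / 100  (simplified USLE)
R * K = 1094 * 0.084 = 91.896
E = 91.896 * 21.0 / 100 = 19.3 t/ha

19.3


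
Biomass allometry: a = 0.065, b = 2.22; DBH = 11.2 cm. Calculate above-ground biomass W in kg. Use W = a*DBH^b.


Formula: W = a * DBH^b  (allometric power law)
DBH^b = 11.2^2.22 = 213.4342
W = 0.065 * 213.4342 = 13.9 kg

13.9


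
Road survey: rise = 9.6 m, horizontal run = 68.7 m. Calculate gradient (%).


Formula: Gradient = rise / run * 100
Gradient = 9.6 / 68.7 * 100 = 14.0%

14.0


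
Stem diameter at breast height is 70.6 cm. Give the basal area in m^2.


Formula: BA = pi * (DBH/2)^2 / 10000  (cm^2 to m^2)
Radius = DBH/2 = 70.6/2 = 35.3 cm
BA = pi * 35.3^2 / 10000
   = 3914.7072 cm^2 / 10000
   = 0.3915 m^2

0.3915


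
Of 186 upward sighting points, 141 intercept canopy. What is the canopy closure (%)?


Formula: Canopy closure = covered points / total points * 100
Closure = 141 / 186 * 100
Closure = 0.7581 * 100 = 75.8%

75.8


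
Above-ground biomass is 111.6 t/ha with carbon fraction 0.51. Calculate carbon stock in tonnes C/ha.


Formula: Carbon Stock = Biomass * Carbon Fraction
C = 111.6 t/ha * 0.51
C = 56.9 t C/ha

56.9


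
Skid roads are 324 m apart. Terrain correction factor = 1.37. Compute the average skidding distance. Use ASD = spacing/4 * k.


Formula: ASD = (spacing / 4) * correction
Uncorrected distance = spacing / 4 = 324 / 4 = 81 m
ASD = 81 * 1.37 = 111 m

111


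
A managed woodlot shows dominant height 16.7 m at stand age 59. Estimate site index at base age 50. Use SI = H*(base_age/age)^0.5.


Formula: SI = H_dom * (base_age / age)^0.5
Age ratio = 50 / 59 = 0.84746
sqrt(age_ratio) = 0.92057
SI = 16.7 * 0.92057 = 15.4 m

15.4


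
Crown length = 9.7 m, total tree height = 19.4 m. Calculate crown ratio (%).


Formula: Crown Ratio = (Crown Length / Total Height) * 100
CR = (9.7 m / 19.4 m) * 100
CR = 0.5 * 100 = 50.0%

50.0


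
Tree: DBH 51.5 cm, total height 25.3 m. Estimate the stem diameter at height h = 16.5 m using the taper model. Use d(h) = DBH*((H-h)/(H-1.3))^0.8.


Taper: d(h) = DBH * ((H - h) / (H - 1.3))^0.8
Numerator = H - h = 25.3 - 16.5 = 8.8 m
Denominator = H - 1.3 = 25.3 - 1.3 = 24.0 m
Ratio = 8.8 / 24.0 = 0.36667
d = 51.5 * 0.36667^0.8 = 23.1 cm

23.1


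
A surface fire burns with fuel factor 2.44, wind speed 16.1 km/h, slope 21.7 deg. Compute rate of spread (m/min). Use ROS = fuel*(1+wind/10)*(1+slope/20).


Formula: ROS = fuel * (1 + wind/10) * (1 + slope/20)
Wind factor = 1 + 16.1/10 = 2.61
Slope factor = 1 + 21.7/20 = 2.085
ROS = 2.44 * 2.61 * 2.085 = 13.28 m/min

13.28


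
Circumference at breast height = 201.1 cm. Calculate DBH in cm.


Formula: DBH = C / pi
DBH = 201.1 / pi
pi = 3.14159...
DBH = 64.0 cm

64.0


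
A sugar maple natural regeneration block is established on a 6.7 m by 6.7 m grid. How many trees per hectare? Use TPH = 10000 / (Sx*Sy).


Formula: TPH = 10000 m^2/ha / (spacing_x * spacing_y)
Area per tree = 6.7 m * 6.7 m = 44.89 m^2
TPH = 10000 / 44.89 = 223 trees/ha

223


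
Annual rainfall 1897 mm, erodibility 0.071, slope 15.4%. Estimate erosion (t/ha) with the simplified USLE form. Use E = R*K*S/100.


Formula: E = R * K * S / 100  (simplified USLE)
R * K = 1897 * 0.071 = 134.687
E = 134.687 * 15.4 / 100 = 20.74 t/ha

20.74


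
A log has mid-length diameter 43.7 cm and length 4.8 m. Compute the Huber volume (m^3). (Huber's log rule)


Huber: V = Am * L,  Am = pi*(Dm/200)^2
Am = pi*(43.7/200)^2 = 0.149987 m^2
V = 0.149987*4.8 = 0.7199 m^3

0.7199


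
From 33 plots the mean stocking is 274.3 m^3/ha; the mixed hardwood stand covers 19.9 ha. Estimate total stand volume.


Formula: Total Volume = Mean Volume per ha * Total Area
Total Volume = 274.3 m^3/ha * 19.9 ha
Total Volume = 5459 m^3

5459


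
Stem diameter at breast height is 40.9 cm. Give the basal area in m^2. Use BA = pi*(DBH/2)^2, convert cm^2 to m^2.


Formula: BA = pi * (DBH/2)^2 / 10000  (cm^2 to m^2)
Radius = DBH/2 = 40.9/2 = 20.45 cm
BA = pi * 20.45^2 / 10000
   = 1313.8219 cm^2 / 10000
   = 0.1314 m^2

0.1314


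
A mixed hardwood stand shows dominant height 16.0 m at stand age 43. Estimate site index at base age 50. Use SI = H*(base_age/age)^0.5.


Formula: SI = H_dom * (base_age / age)^0.5
Age ratio = 50 / 43 = 1.16279
sqrt(age_ratio) = 1.07833
SI = 16.0 * 1.07833 = 17.3 m

17.3


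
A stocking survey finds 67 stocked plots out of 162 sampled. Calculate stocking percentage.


Formula: Stocking % = stocked plots / total plots * 100
Stocking = 67 / 162 * 100
Stocking = 0.4136 * 100 = 41.4%

41.4


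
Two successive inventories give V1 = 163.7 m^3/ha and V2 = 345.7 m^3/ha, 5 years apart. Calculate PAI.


Formula: PAI = (V_T2 - V_T1) / (T2 - T1)
Volume increment = 345.7 - 163.7 = 182.0 m^3/ha
PAI = 182.0 / 5 = 36.4 m^3/ha/year

36.4


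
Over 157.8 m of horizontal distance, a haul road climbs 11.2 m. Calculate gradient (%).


Formula: Gradient = rise / run * 100
Gradient = 11.2 / 157.8 * 100 = 7.1%

7.1


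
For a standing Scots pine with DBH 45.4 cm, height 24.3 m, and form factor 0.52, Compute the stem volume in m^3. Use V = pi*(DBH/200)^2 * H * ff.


Formula: V = pi * (DBH/200)^2 * H * ff
Radius = DBH/200 = 45.4/200 = 0.227 m
Radius^2 = 0.227^2 = 0.051529 m^2
V = pi * 0.051529 * 24.3 * 0.52
V = 2.046 m^3

2.046


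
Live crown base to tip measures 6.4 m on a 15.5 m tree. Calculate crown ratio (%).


Formula: Crown Ratio = (Crown Length / Total Height) * 100
CR = (6.4 m / 15.5 m) * 100
CR = 0.4129 * 100 = 41.3%

41.3


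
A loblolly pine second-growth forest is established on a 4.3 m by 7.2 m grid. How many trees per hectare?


Formula: TPH = 10000 m^2/ha / (spacing_x * spacing_y)
Area per tree = 4.3 m * 7.2 m = 30.96 m^2
TPH = 10000 / 30.96 = 323 trees/ha

323


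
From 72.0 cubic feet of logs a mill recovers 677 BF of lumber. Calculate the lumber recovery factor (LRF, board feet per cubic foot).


Formula: LRF = Lumber Output (BF) / Log Input (ft^3)
LRF = 677 BF / 72.0 ft^3
LRF = 9.4 BF/ft^3

9.4


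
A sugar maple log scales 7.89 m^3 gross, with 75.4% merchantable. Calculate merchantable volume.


Formula: MV = V_total * (merchantable_pct / 100)
Merchantable fraction = 75.4% / 100 = 0.754
MV = 7.89 m^3 * 0.754 = 5.949 m^3

5.949


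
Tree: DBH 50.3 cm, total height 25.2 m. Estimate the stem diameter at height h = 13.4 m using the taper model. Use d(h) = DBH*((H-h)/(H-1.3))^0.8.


Taper: d(h) = DBH * ((H - h) / (H - 1.3))^0.8
Numerator = H - h = 25.2 - 13.4 = 11.8 m
Denominator = H - 1.3 = 25.2 - 1.3 = 23.9 m
Ratio = 11.8 / 23.9 = 0.49372
d = 50.3 * 0.49372^0.8 = 28.6 cm

28.6


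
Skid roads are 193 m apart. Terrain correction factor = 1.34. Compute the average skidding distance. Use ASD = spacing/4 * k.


Formula: ASD = (spacing / 4) * correction
Uncorrected distance = spacing / 4 = 193 / 4 = 48.25 m
ASD = 48.25 * 1.34 = 65 m

65


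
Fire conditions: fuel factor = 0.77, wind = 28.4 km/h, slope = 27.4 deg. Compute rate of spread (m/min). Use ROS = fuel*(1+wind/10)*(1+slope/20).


Formula: ROS = fuel * (1 + wind/10) * (1 + slope/20)
Wind factor = 1 + 28.4/10 = 3.84
Slope factor = 1 + 27.4/20 = 2.37
ROS = 0.77 * 3.84 * 2.37 = 7.01 m/min

7.01


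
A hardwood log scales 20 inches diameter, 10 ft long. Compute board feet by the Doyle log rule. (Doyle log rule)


Doyle: BF = (D - 4)^2 * L / 16
Adjusted diameter = 20 - 4 = 16 in
(D-4)^2 = 16^2 = 256
BF = 256 * 10 / 16 = 160 BF

160


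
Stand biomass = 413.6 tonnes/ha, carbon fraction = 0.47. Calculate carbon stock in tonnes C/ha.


Formula: Carbon Stock = Biomass * Carbon Fraction
C = 413.6 t/ha * 0.47
C = 194.4 t C/ha

194.4


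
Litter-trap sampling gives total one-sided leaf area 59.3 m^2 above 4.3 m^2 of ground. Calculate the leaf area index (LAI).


Formula: LAI = total leaf area / ground area  (dimensionless)
LAI = 59.3 m^2 / 4.3 m^2
LAI = 13.79

13.79


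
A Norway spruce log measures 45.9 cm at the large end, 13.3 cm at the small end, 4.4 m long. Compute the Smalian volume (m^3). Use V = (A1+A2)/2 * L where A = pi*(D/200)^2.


Smalian: V = (A1 + A2)/2 * L,  A = pi*(D/200)^2
A1 = pi*(45.9/200)^2 = 0.165468 m^2
A2 = pi*(13.3/200)^2 = 0.013893 m^2
V = (0.165468+0.013893)/2*4.4 = 0.3946 m^3

0.3946


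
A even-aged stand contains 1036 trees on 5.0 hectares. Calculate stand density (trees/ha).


Formula: Stand Density = N_trees / Area_ha
Density = 1036 trees / 5.0 ha
Density = 207 trees/ha

207


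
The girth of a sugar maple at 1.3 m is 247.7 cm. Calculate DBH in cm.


Formula: DBH = C / pi
DBH = 247.7 / pi
pi = 3.14159...
DBH = 78.8 cm

78.8


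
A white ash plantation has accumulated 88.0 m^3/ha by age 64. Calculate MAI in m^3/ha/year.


Formula: MAI = Total Volume / Stand Age
MAI = 88.0 m^3/ha / 64 years
MAI = 1.38 m^3/ha/year

1.38


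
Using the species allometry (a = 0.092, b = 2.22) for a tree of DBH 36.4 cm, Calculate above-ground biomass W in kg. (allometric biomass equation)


Formula: W = a * DBH^b  (allometric power law)
DBH^b = 36.4^2.22 = 2921.7636
W = 0.092 * 2921.7636 = 268.8 kg

268.8


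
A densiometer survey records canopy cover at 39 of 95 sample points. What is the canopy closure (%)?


Formula: Canopy closure = covered points / total points * 100
Closure = 39 / 95 * 100
Closure = 0.4105 * 100 = 41.1%

41.1


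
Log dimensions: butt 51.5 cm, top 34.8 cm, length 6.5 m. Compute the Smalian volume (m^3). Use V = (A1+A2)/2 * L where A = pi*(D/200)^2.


Smalian: V = (A1 + A2)/2 * L,  A = pi*(D/200)^2
A1 = pi*(51.5/200)^2 = 0.208307 m^2
A2 = pi*(34.8/200)^2 = 0.095115 m^2
V = (0.208307+0.095115)/2*6.5 = 0.9861 m^3

0.9861


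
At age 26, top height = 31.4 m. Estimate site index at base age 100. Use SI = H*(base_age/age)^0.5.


Formula: SI = H_dom * (base_age / age)^0.5
Age ratio = 100 / 26 = 3.84615
sqrt(age_ratio) = 1.96116
SI = 31.4 * 1.96116 = 61.6 m

61.6


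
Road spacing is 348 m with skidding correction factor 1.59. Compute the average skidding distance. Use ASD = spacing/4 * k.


Formula: ASD = (spacing / 4) * correction
Uncorrected distance = spacing / 4 = 348 / 4 = 87 m
ASD = 87 * 1.59 = 138 m

138


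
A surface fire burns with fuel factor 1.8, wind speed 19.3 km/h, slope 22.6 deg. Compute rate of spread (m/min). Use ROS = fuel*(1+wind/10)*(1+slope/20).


Formula: ROS = fuel * (1 + wind/10) * (1 + slope/20)
Wind factor = 1 + 19.3/10 = 2.93
Slope factor = 1 + 22.6/20 = 2.13
ROS = 1.8 * 2.93 * 2.13 = 11.23 m/min

11.23


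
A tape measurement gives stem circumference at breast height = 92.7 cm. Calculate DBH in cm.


Formula: DBH = C / pi
DBH = 92.7 / pi
pi = 3.14159...
DBH = 29.5 cm

29.5


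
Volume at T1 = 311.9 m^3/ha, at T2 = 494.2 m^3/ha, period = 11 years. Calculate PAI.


Formula: PAI = (V_T2 - V_T1) / (T2 - T1)
Volume increment = 494.2 - 311.9 = 182.3 m^3/ha
PAI = 182.3 / 11 = 16.57 m^3/ha/year

16.57


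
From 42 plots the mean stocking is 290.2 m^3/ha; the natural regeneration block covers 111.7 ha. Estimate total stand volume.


Formula: Total Volume = Mean Volume per ha * Total Area
Total Volume = 290.2 m^3/ha * 111.7 ha
Total Volume = 32415 m^3

32415


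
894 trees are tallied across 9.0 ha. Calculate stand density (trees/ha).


Formula: Stand Density = N_trees / Area_ha
Density = 894 trees / 9.0 ha
Density = 99 trees/ha

99


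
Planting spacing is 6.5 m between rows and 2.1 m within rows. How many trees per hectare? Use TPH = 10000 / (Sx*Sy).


Formula: TPH = 10000 m^2/ha / (spacing_x * spacing_y)
Area per tree = 6.5 m * 2.1 m = 13.65 m^2
TPH = 10000 / 13.65 = 733 trees/ha

733


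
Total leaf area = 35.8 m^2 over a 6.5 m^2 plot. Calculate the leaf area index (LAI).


Formula: LAI = total leaf area / ground area  (dimensionless)
LAI = 35.8 m^2 / 6.5 m^2
LAI = 5.51

5.51


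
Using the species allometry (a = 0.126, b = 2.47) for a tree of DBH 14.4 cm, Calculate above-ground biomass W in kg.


Formula: W = a * DBH^b  (allometric power law)
DBH^b = 14.4^2.47 = 726.3657
W = 0.126 * 726.3657 = 91.5 kg

91.5


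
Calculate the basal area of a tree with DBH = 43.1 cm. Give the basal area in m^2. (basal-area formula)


Formula: BA = pi * (DBH/2)^2 / 10000  (cm^2 to m^2)
Radius = DBH/2 = 43.1/2 = 21.55 cm
BA = pi * 21.55^2 / 10000
   = 1458.9635 cm^2 / 10000
   = 0.1459 m^2

0.1459


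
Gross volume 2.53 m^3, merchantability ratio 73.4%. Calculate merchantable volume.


Formula: MV = V_total * (merchantable_pct / 100)
Merchantable fraction = 73.4% / 100 = 0.734
MV = 2.53 m^3 * 0.734 = 1.857 m^3

1.857


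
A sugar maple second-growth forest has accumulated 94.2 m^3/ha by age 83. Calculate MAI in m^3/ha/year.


Formula: MAI = Total Volume / Stand Age
MAI = 94.2 m^3/ha / 83 years
MAI = 1.13 m^3/ha/year

1.13


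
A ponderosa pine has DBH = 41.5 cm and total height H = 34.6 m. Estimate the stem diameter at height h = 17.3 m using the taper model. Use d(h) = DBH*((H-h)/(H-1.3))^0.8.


Taper: d(h) = DBH * ((H - h) / (H - 1.3))^0.8
Numerator = H - h = 34.6 - 17.3 = 17.3 m
Denominator = H - 1.3 = 34.6 - 1.3 = 33.3 m
Ratio = 17.3 / 33.3 = 0.51952
d = 41.5 * 0.51952^0.8 = 24.6 cm

24.6


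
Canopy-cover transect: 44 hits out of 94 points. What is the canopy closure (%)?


Formula: Canopy closure = covered points / total points * 100
Closure = 44 / 94 * 100
Closure = 0.4681 * 100 = 46.8%

46.8


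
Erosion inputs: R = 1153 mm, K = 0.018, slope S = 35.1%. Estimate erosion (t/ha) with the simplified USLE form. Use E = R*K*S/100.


Formula: E = R * K * S / 100  (simplified USLE)
R * K = 1153 * 0.018 = 20.754
E = 20.754 * 35.1 / 100 = 7.28 t/ha

7.28


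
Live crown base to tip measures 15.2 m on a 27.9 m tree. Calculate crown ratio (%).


Formula: Crown Ratio = (Crown Length / Total Height) * 100
CR = (15.2 m / 27.9 m) * 100
CR = 0.5448 * 100 = 54.5%

54.5


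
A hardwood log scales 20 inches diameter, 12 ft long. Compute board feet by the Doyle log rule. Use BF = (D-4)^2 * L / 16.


Doyle: BF = (D - 4)^2 * L / 16
Adjusted diameter = 20 - 4 = 16 in
(D-4)^2 = 16^2 = 256
BF = 256 * 12 / 16 = 192 BF

192


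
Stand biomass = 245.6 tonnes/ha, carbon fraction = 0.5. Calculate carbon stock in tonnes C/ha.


Formula: Carbon Stock = Biomass * Carbon Fraction
C = 245.6 t/ha * 0.5
C = 122.8 t C/ha

122.8


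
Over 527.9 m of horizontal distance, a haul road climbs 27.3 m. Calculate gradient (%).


Formula: Gradient = rise / run * 100
Gradient = 27.3 / 527.9 * 100 = 5.2%

5.2


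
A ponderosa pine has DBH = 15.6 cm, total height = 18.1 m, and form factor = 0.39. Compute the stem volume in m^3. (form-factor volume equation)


Formula: V = pi * (DBH/200)^2 * H * ff
Radius = DBH/200 = 15.6/200 = 0.078 m
Radius^2 = 0.078^2 = 0.006084 m^2
V = pi * 0.006084 * 18.1 * 0.39
V = 0.135 m^3

0.135


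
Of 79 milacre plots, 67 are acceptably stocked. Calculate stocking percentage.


Formula: Stocking % = stocked plots / total plots * 100
Stocking = 67 / 79 * 100
Stocking = 0.8481 * 100 = 84.8%

84.8


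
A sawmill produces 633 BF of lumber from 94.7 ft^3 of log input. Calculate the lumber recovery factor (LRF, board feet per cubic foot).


Formula: LRF = Lumber Output (BF) / Log Input (ft^3)
LRF = 633 BF / 94.7 ft^3
LRF = 6.68 BF/ft^3

6.68


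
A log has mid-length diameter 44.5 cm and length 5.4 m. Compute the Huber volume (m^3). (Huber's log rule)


Huber: V = Am * L,  Am = pi*(Dm/200)^2
Am = pi*(44.5/200)^2 = 0.155528 m^2
V = 0.155528*5.4 = 0.8399 m^3

0.8399


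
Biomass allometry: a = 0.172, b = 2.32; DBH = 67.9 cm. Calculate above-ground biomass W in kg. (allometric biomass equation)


Formula: W = a * DBH^b  (allometric power law)
DBH^b = 67.9^2.32 = 17780.2505
W = 0.172 * 17780.2505 = 3058.2 kg

3058.2


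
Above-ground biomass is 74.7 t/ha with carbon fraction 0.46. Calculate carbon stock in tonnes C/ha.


Formula: Carbon Stock = Biomass * Carbon Fraction
C = 74.7 t/ha * 0.46
C = 34.4 t C/ha

34.4


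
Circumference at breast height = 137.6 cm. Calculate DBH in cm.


Formula: DBH = C / pi
DBH = 137.6 / pi
pi = 3.14159...
DBH = 43.8 cm

43.8


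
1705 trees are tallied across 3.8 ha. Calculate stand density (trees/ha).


Formula: Stand Density = N_trees / Area_ha
Density = 1705 trees / 3.8 ha
Density = 449 trees/ha

449


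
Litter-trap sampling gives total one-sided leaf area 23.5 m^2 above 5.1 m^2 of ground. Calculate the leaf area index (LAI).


Formula: LAI = total leaf area / ground area  (dimensionless)
LAI = 23.5 m^2 / 5.1 m^2
LAI = 4.61

4.61


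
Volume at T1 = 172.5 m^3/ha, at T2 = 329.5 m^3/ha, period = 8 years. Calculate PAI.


Formula: PAI = (V_T2 - V_T1) / (T2 - T1)
Volume increment = 329.5 - 172.5 = 157.0 m^3/ha
PAI = 157.0 / 8 = 19.63 m^3/ha/year

19.63


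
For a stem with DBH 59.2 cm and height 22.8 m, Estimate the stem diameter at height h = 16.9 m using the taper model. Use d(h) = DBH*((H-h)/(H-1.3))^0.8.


Taper: d(h) = DBH * ((H - h) / (H - 1.3))^0.8
Numerator = H - h = 22.8 - 16.9 = 5.9 m
Denominator = H - 1.3 = 22.8 - 1.3 = 21.5 m
Ratio = 5.9 / 21.5 = 0.27442
d = 59.2 * 0.27442^0.8 = 21.0 cm

21.0


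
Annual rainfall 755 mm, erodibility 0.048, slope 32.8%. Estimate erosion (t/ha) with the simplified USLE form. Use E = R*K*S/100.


Formula: E = R * K * S / 100  (simplified USLE)
R * K = 755 * 0.048 = 36.24
E = 36.24 * 32.8 / 100 = 11.89 t/ha

11.89


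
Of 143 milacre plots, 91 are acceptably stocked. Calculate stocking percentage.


Formula: Stocking % = stocked plots / total plots * 100
Stocking = 91 / 143 * 100
Stocking = 0.6364 * 100 = 63.6%

63.6


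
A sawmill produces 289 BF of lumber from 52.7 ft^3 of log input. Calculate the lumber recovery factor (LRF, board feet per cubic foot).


Formula: LRF = Lumber Output (BF) / Log Input (ft^3)
LRF = 289 BF / 52.7 ft^3
LRF = 5.48 BF/ft^3

5.48


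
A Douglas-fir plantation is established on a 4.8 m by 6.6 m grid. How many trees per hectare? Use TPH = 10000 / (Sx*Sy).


Formula: TPH = 10000 m^2/ha / (spacing_x * spacing_y)
Area per tree = 4.8 m * 6.6 m = 31.68 m^2
TPH = 10000 / 31.68 = 316 trees/ha

316


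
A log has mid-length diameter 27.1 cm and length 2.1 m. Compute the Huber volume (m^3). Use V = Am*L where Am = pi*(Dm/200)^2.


Huber: V = Am * L,  Am = pi*(Dm/200)^2
Am = pi*(27.1/200)^2 = 0.05768 m^2
V = 0.05768*2.1 = 0.1211 m^3

0.1211


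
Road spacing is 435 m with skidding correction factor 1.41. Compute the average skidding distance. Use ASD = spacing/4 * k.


Formula: ASD = (spacing / 4) * correction
Uncorrected distance = spacing / 4 = 435 / 4 = 108.75 m
ASD = 108.75 * 1.41 = 153 m

153


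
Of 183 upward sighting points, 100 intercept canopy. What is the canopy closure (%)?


Formula: Canopy closure = covered points / total points * 100
Closure = 100 / 183 * 100
Closure = 0.5464 * 100 = 54.6%

54.6


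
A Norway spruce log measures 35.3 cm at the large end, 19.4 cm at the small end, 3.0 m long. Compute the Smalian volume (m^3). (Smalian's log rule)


Smalian: V = (A1 + A2)/2 * L,  A = pi*(D/200)^2
A1 = pi*(35.3/200)^2 = 0.097868 m^2
A2 = pi*(19.4/200)^2 = 0.029559 m^2
V = (0.097868+0.029559)/2*3.0 = 0.1911 m^3

0.1911


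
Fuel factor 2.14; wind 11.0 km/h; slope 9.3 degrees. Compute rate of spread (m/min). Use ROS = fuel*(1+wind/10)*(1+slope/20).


Formula: ROS = fuel * (1 + wind/10) * (1 + slope/20)
Wind factor = 1 + 11.0/10 = 2.1
Slope factor = 1 + 9.3/20 = 1.465
ROS = 2.14 * 2.1 * 1.465 = 6.58 m/min

6.58


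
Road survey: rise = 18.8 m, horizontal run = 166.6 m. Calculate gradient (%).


Formula: Gradient = rise / run * 100
Gradient = 18.8 / 166.6 * 100 = 11.3%

11.3


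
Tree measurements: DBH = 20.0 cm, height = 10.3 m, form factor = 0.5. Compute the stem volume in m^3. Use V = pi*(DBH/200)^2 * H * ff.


Formula: V = pi * (DBH/200)^2 * H * ff
Radius = DBH/200 = 20.0/200 = 0.1 m
Radius^2 = 0.1^2 = 0.01 m^2
V = pi * 0.01 * 10.3 * 0.5
V = 0.162 m^3

0.162


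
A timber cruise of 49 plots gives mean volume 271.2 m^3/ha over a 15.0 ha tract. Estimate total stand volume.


Formula: Total Volume = Mean Volume per ha * Total Area
Total Volume = 271.2 m^3/ha * 15.0 ha
Total Volume = 4068 m^3

4068


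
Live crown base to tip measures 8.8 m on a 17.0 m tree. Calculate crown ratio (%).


Formula: Crown Ratio = (Crown Length / Total Height) * 100
CR = (8.8 m / 17.0 m) * 100
CR = 0.5176 * 100 = 51.8%

51.8


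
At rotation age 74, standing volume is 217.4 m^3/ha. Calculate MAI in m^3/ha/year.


Formula: MAI = Total Volume / Stand Age
MAI = 217.4 m^3/ha / 74 years
MAI = 2.94 m^3/ha/year

2.94


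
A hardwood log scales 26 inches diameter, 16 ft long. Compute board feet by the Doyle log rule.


Doyle: BF = (D - 4)^2 * L / 16
Adjusted diameter = 26 - 4 = 22 in
(D-4)^2 = 22^2 = 484
BF = 484 * 16 / 16 = 484 BF

484


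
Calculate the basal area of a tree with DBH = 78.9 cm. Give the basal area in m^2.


Formula: BA = pi * (DBH/2)^2 / 10000  (cm^2 to m^2)
Radius = DBH/2 = 78.9/2 = 39.45 cm
BA = pi * 39.45^2 / 10000
   = 4889.2685 cm^2 / 10000
   = 0.4889 m^2

0.4889


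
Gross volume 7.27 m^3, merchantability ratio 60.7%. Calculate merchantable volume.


Formula: MV = V_total * (merchantable_pct / 100)
Merchantable fraction = 60.7% / 100 = 0.607
MV = 7.27 m^3 * 0.607 = 4.413 m^3

4.413


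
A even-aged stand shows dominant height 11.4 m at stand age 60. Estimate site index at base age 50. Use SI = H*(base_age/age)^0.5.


Formula: SI = H_dom * (base_age / age)^0.5
Age ratio = 50 / 60 = 0.83333
sqrt(age_ratio) = 0.91287
SI = 11.4 * 0.91287 = 10.4 m

10.4


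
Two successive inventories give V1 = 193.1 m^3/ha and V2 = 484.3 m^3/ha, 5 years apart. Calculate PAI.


Formula: PAI = (V_T2 - V_T1) / (T2 - T1)
Volume increment = 484.3 - 193.1 = 291.2 m^3/ha
PAI = 291.2 / 5 = 58.24 m^3/ha/year

58.24


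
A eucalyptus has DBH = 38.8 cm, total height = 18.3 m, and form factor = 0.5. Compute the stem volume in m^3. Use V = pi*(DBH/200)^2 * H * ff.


Formula: V = pi * (DBH/200)^2 * H * ff
Radius = DBH/200 = 38.8/200 = 0.194 m
Radius^2 = 0.194^2 = 0.037636 m^2
V = pi * 0.037636 * 18.3 * 0.5
V = 1.082 m^3

1.082


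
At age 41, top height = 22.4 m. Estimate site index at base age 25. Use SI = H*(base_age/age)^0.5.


Formula: SI = H_dom * (base_age / age)^0.5
Age ratio = 25 / 41 = 0.60976
sqrt(age_ratio) = 0.78087
SI = 22.4 * 0.78087 = 17.5 m

17.5


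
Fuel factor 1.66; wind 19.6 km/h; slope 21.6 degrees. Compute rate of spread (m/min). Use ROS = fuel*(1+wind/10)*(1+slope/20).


Formula: ROS = fuel * (1 + wind/10) * (1 + slope/20)
Wind factor = 1 + 19.6/10 = 2.96
Slope factor = 1 + 21.6/20 = 2.08
ROS = 1.66 * 2.96 * 2.08 = 10.22 m/min

10.22


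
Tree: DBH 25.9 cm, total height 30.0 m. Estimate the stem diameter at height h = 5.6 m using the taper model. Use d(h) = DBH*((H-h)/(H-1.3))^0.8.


Taper: d(h) = DBH * ((H - h) / (H - 1.3))^0.8
Numerator = H - h = 30.0 - 5.6 = 24.4 m
Denominator = H - 1.3 = 30.0 - 1.3 = 28.7 m
Ratio = 24.4 / 28.7 = 0.85017
d = 25.9 * 0.85017^0.8 = 22.7 cm

22.7
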